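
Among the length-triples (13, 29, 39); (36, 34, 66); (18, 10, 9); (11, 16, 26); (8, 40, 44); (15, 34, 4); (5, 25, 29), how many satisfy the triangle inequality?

6

(13,29,39): 13+29 > 39 → valid
(34,36,66): 34+36 > 66 → valid
(9,10,18): 9+10 > 18 → valid
(11,16,26): 11+16 > 26 → valid
(8,40,44): 8+40 > 44 → valid
(4,15,34): 4+15 ≤ 34 → not valid
(5,25,29): 5+25 > 29 → valid
6 of the 7 triples form a triangle.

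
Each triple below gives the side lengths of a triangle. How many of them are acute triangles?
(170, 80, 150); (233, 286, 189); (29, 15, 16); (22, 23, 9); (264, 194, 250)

3

(170,80,150): 80²+150² = 28900 = 170² → right
(233,286,189): 189²+233² = 90010 > 81796 = 286² → acute
(29,15,16): 15²+16² = 481 < 841 = 29² → obtuse
(22,23,9): 9²+22² = 565 > 529 = 23² → acute
(264,194,250): 194²+250² = 100136 > 69696 = 264² → acute
3 of the 5 are acute.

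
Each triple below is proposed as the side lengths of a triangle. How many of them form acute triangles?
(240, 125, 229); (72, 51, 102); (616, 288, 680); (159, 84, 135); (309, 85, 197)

1

(240,125,229): 125²+229² = 68066 > 57600 = 240² → acute
(72,51,102): 51²+72² = 7785 < 10404 = 102² → obtuse
(616,288,680): 288²+616² = 462400 = 680² → right
(159,84,135): 84²+135² = 25281 = 159² → right
(309,85,197): 85+197 ≤ 309, not a triangle
1 of the 5 is acute.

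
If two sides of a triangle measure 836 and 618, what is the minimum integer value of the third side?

219

The third side must be strictly greater than |836 − 618| = 218.
The smallest integer above 218 is 219.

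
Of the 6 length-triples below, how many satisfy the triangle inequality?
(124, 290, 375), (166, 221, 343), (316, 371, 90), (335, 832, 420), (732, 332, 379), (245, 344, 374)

(124,290,375): 124+290 > 375 → valid
(166,221,343): 166+221 > 343 → valid
(90,316,371): 90+316 > 371 → valid
(335,420,832): 335+420 ≤ 832 → not valid
(332,379,732): 332+379 ≤ 732 → not valid
(245,344,374): 245+344 > 374 → valid
4 of the 6 triples form a triangle.

4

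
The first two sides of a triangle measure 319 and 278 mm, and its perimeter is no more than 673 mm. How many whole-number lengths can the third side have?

35

Triangle inequality: 41 < x < 597. Perimeter ≤ 673 gives x ≤ 673 − 319 − 278 = 76.
So 41 < x ≤ 76; integers 42 through 76: 35 values.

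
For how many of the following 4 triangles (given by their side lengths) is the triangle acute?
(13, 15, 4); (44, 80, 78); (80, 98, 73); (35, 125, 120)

(13,15,4): 4²+13² = 185 < 225 = 15² → obtuse
(44,80,78): 44²+78² = 8020 > 6400 = 80² → acute
(80,98,73): 73²+80² = 11729 > 9604 = 98² → acute
(35,125,120): 35²+120² = 15625 = 125² → right
2 of the 4 are acute.

2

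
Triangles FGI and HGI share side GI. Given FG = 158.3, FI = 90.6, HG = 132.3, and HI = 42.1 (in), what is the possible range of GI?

From triangle FGI: |158.3 − 90.6| < GI < 158.3 + 90.6, i.e. 67.7 < GI < 248.9.
From triangle HGI: 90.2 < GI < 174.4.
Both must hold, so GI lies in the intersection.

90.2 < GI < 174.4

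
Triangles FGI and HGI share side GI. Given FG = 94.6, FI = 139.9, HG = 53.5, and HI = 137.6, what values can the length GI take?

84.1 < GI < 191.1

From triangle FGI: |94.6 − 139.9| < GI < 94.6 + 139.9, i.e. 45.3 < GI < 234.5.
From triangle HGI: 84.1 < GI < 191.1.
Both must hold, so GI lies in the intersection.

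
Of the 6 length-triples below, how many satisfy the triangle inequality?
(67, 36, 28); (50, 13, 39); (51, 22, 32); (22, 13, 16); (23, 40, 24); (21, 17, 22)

5

(28,36,67): 28+36 ≤ 67 → not valid
(13,39,50): 13+39 > 50 → valid
(22,32,51): 22+32 > 51 → valid
(13,16,22): 13+16 > 22 → valid
(23,24,40): 23+24 > 40 → valid
(17,21,22): 17+21 > 22 → valid
5 of the 6 triples form a triangle.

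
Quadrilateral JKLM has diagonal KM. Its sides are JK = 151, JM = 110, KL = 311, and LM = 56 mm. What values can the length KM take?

255 < KM < 261

From triangle JKM: |151 − 110| < KM < 151 + 110, i.e. 41 < KM < 261.
From triangle LKM: 255 < KM < 367.
Both must hold, so KM lies in the intersection.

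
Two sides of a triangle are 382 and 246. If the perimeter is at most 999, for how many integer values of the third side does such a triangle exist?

Triangle inequality: 136 < x < 628. Perimeter ≤ 999 gives x ≤ 999 − 382 − 246 = 371.
So 136 < x ≤ 371; integers 137 through 371: 235 values.

235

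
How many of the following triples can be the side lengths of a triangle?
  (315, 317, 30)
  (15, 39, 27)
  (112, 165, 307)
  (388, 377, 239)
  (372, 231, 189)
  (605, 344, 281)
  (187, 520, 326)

(30,315,317): 30+315 > 317 → valid
(15,27,39): 15+27 > 39 → valid
(112,165,307): 112+165 ≤ 307 → not valid
(239,377,388): 239+377 > 388 → valid
(189,231,372): 189+231 > 372 → valid
(281,344,605): 281+344 > 605 → valid
(187,326,520): 187+326 ≤ 520 → not valid
5 of the 7 triples form a triangle.

5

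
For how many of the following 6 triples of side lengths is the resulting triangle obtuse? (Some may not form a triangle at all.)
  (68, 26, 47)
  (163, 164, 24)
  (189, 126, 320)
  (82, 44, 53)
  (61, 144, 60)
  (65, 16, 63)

2

(68,26,47): 26²+47² = 2885 < 4624 = 68² → obtuse
(163,164,24): 24²+163² = 27145 > 26896 = 164² → acute
(189,126,320): 126+189 ≤ 320, not a triangle
(82,44,53): 44²+53² = 4745 < 6724 = 82² → obtuse
(61,144,60): 60+61 ≤ 144, not a triangle
(65,16,63): 16²+63² = 4225 = 65² → right
2 of the 6 are obtuse.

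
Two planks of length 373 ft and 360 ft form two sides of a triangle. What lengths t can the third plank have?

By the triangle inequality, t must be less than 373 + 360 = 733 and greater than |373 − 360| = 13.

13 < t < 733 (ft)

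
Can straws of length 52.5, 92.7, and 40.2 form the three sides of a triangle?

No

The two shorter sides sum to 92.7, exactly equal to the longest side 92.7.
That gives only a degenerate (flat) triangle — the inequality must be strict.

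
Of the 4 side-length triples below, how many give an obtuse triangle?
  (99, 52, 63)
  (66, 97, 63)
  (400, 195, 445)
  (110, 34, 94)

(99,52,63): 52²+63² = 6673 < 9801 = 99² → obtuse
(66,97,63): 63²+66² = 8325 < 9409 = 97² → obtuse
(400,195,445): 195²+400² = 198025 = 445² → right
(110,34,94): 34²+94² = 9992 < 12100 = 110² → obtuse
3 of the 4 are obtuse.

3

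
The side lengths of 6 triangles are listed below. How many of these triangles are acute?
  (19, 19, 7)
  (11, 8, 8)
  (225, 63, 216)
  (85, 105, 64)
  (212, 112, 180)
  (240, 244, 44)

(19,19,7): 7²+19² = 410 > 361 = 19² → acute
(11,8,8): 8²+8² = 128 > 121 = 11² → acute
(225,63,216): 63²+216² = 50625 = 225² → right
(85,105,64): 64²+85² = 11321 > 11025 = 105² → acute
(212,112,180): 112²+180² = 44944 = 212² → right
(240,244,44): 44²+240² = 59536 = 244² → right
3 of the 6 are acute.

3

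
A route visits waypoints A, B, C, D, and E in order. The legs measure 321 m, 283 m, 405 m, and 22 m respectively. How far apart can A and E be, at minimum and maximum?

The maximum is all hops collinear in one direction: 321 + 283 + 405 + 22 = 1031.
The longest hop is 405; the others sum to 626. Since 405 ≤ 626, the path can fold back on itself completely, so the minimum distance is 0.

0 ≤ AE ≤ 1031 m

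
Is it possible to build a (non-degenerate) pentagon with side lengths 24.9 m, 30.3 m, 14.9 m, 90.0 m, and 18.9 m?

For a pentagon, each side must be shorter than the sum of the others.
Here the longest side is 90.0, but the remaining 4 sides sum to only 89.0.

No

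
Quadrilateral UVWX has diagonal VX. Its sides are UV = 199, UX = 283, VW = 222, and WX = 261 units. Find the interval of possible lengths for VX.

From triangle UVX: |199 − 283| < VX < 199 + 283, i.e. 84 < VX < 482.
From triangle WVX: 39 < VX < 483.
Both must hold, so VX lies in the intersection.

84 < VX < 482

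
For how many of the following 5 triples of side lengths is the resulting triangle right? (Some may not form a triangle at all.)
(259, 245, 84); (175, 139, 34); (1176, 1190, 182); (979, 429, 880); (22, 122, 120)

(259,245,84): 84²+245² = 67081 = 259² → right
(175,139,34): 34+139 ≤ 175, not a triangle
(1176,1190,182): 182²+1176² = 1416100 = 1190² → right
(979,429,880): 429²+880² = 958441 = 979² → right
(22,122,120): 22²+120² = 14884 = 122² → right
4 of the 5 are right.

4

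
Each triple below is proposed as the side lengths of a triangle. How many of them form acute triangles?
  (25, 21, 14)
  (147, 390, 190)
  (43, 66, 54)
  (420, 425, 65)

2

(25,21,14): 14²+21² = 637 > 625 = 25² → acute
(147,390,190): 147+190 ≤ 390, not a triangle
(43,66,54): 43²+54² = 4765 > 4356 = 66² → acute
(420,425,65): 65²+420² = 180625 = 425² → right
2 of the 4 are acute.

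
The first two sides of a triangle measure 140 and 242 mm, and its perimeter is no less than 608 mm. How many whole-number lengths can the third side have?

Triangle inequality: 102 < x < 382. Perimeter ≥ 608 gives x ≥ 608 − 140 − 242 = 226.
So 226 ≤ x < 382; integers 226 through 381: 156 values.

156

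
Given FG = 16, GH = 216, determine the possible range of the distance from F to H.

200 ≤ FH ≤ 232

By the triangle inequality, |16 − 216| ≤ FH ≤ 16 + 216.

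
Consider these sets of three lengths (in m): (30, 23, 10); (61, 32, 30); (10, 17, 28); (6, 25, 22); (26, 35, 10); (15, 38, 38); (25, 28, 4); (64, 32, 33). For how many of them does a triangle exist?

7

(10,23,30): 10+23 > 30 → valid
(30,32,61): 30+32 > 61 → valid
(10,17,28): 10+17 ≤ 28 → not valid
(6,22,25): 6+22 > 25 → valid
(10,26,35): 10+26 > 35 → valid
(15,38,38): 15+38 > 38 → valid
(4,25,28): 4+25 > 28 → valid
(32,33,64): 32+33 > 64 → valid
7 of the 8 triples form a triangle.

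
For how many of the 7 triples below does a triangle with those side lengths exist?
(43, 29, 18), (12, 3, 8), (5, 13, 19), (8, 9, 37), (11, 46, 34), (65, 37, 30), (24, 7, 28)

(18,29,43): 18+29 > 43 → valid
(3,8,12): 3+8 ≤ 12 → not valid
(5,13,19): 5+13 ≤ 19 → not valid
(8,9,37): 8+9 ≤ 37 → not valid
(11,34,46): 11+34 ≤ 46 → not valid
(30,37,65): 30+37 > 65 → valid
(7,24,28): 7+24 > 28 → valid
3 of the 7 triples form a triangle.

3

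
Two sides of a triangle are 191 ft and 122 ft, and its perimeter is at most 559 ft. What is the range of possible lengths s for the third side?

Triangle inequality alone gives 69 < s < 313.
The perimeter condition gives s ≤ 559 − 191 − 122 = 246.
Intersecting the two: 69 < s ≤ 246.

69 < s ≤ 246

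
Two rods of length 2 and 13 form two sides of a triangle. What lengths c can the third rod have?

By the triangle inequality, c must be less than 2 + 13 = 15 and greater than |2 − 13| = 11.

11 < c < 15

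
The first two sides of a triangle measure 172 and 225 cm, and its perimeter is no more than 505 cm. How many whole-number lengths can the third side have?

Triangle inequality: 53 < x < 397. Perimeter ≤ 505 gives x ≤ 505 − 172 − 225 = 108.
So 53 < x ≤ 108; integers 54 through 108: 55 values.

55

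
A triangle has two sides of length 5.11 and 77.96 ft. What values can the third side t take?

By the triangle inequality, t must be less than 5.11 + 77.96 = 83.07 and greater than |5.11 − 77.96| = 72.85.

72.85 < t < 83.07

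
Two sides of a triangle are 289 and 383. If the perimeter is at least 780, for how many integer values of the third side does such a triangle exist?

564

Triangle inequality: 94 < x < 672. Perimeter ≥ 780 gives x ≥ 780 − 289 − 383 = 108.
So 108 ≤ x < 672; integers 108 through 671: 564 values.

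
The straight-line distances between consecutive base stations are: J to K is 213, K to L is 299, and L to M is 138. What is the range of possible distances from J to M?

0 ≤ JM ≤ 650

The maximum is all hops collinear in one direction: 213 + 299 + 138 = 650.
The longest hop is 299; the others sum to 351. Since 299 ≤ 351, the path can fold back on itself completely, so the minimum distance is 0.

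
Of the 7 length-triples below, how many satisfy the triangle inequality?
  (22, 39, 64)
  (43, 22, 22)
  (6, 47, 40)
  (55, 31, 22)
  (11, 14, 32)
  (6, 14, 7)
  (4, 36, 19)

1

(22,39,64): 22+39 ≤ 64 → not valid
(22,22,43): 22+22 > 43 → valid
(6,40,47): 6+40 ≤ 47 → not valid
(22,31,55): 22+31 ≤ 55 → not valid
(11,14,32): 11+14 ≤ 32 → not valid
(6,7,14): 6+7 ≤ 14 → not valid
(4,19,36): 4+19 ≤ 36 → not valid
1 of the 7 triples forms a triangle.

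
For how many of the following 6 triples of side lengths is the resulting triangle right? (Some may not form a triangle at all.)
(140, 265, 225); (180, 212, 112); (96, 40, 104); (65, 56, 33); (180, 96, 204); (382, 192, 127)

(140,265,225): 140²+225² = 70225 = 265² → right
(180,212,112): 112²+180² = 44944 = 212² → right
(96,40,104): 40²+96² = 10816 = 104² → right
(65,56,33): 33²+56² = 4225 = 65² → right
(180,96,204): 96²+180² = 41616 = 204² → right
(382,192,127): 127+192 ≤ 382, not a triangle
5 of the 6 are right.

5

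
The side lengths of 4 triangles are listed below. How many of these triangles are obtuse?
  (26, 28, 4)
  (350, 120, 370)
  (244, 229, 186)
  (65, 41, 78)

(26,28,4): 4²+26² = 692 < 784 = 28² → obtuse
(350,120,370): 120²+350² = 136900 = 370² → right
(244,229,186): 186²+229² = 87037 > 59536 = 244² → acute
(65,41,78): 41²+65² = 5906 < 6084 = 78² → obtuse
2 of the 4 are obtuse.

2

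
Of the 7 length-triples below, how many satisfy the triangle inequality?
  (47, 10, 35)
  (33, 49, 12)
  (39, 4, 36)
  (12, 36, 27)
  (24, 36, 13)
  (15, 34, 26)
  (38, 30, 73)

(10,35,47): 10+35 ≤ 47 → not valid
(12,33,49): 12+33 ≤ 49 → not valid
(4,36,39): 4+36 > 39 → valid
(12,27,36): 12+27 > 36 → valid
(13,24,36): 13+24 > 36 → valid
(15,26,34): 15+26 > 34 → valid
(30,38,73): 30+38 ≤ 73 → not valid
4 of the 7 triples form a triangle.

4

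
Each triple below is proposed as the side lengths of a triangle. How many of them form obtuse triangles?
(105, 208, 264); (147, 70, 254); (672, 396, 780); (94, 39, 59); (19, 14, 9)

(105,208,264): 105²+208² = 54289 < 69696 = 264² → obtuse
(147,70,254): 70+147 ≤ 254, not a triangle
(672,396,780): 396²+672² = 608400 = 780² → right
(94,39,59): 39²+59² = 5002 < 8836 = 94² → obtuse
(19,14,9): 9²+14² = 277 < 361 = 19² → obtuse
3 of the 5 are obtuse.

3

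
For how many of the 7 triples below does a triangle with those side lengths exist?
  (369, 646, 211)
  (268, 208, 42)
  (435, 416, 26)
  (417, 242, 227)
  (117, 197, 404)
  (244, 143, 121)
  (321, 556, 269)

4

(211,369,646): 211+369 ≤ 646 → not valid
(42,208,268): 42+208 ≤ 268 → not valid
(26,416,435): 26+416 > 435 → valid
(227,242,417): 227+242 > 417 → valid
(117,197,404): 117+197 ≤ 404 → not valid
(121,143,244): 121+143 > 244 → valid
(269,321,556): 269+321 > 556 → valid
4 of the 7 triples form a triangle.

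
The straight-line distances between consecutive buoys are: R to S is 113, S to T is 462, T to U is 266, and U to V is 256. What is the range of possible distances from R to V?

The maximum is all hops collinear in one direction: 113 + 462 + 266 + 256 = 1097.
The longest hop is 462; the others sum to 635. Since 462 ≤ 635, the path can fold back on itself completely, so the minimum distance is 0.

0 ≤ RV ≤ 1097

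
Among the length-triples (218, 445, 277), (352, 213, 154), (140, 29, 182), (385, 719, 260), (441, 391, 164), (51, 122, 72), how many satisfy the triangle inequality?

4

(218,277,445): 218+277 > 445 → valid
(154,213,352): 154+213 > 352 → valid
(29,140,182): 29+140 ≤ 182 → not valid
(260,385,719): 260+385 ≤ 719 → not valid
(164,391,441): 164+391 > 441 → valid
(51,72,122): 51+72 > 122 → valid
4 of the 6 triples form a triangle.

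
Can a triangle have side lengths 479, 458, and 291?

The longest side is 479, and the other two sum to 749.
Since 749 > 479, the triangle inequality holds.

Yes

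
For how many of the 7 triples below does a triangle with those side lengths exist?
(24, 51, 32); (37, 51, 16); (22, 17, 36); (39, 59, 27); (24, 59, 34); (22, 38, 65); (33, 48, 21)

5

(24,32,51): 24+32 > 51 → valid
(16,37,51): 16+37 > 51 → valid
(17,22,36): 17+22 > 36 → valid
(27,39,59): 27+39 > 59 → valid
(24,34,59): 24+34 ≤ 59 → not valid
(22,38,65): 22+38 ≤ 65 → not valid
(21,33,48): 21+33 > 48 → valid
5 of the 7 triples form a triangle.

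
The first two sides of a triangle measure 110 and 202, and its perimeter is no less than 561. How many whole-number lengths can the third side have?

Triangle inequality: 92 < x < 312. Perimeter ≥ 561 gives x ≥ 561 − 110 − 202 = 249.
So 249 ≤ x < 312; integers 249 through 311: 63 values.

63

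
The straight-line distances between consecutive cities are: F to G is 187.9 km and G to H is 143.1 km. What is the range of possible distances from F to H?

44.8 ≤ FH ≤ 331.0 km

By the triangle inequality, |187.9 − 143.1| ≤ FH ≤ 187.9 + 143.1.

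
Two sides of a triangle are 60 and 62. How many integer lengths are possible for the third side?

119

The third side lies in the open interval (2, 122).
Integers from 3 to 121 inclusive: 121 − 3 + 1 = 119.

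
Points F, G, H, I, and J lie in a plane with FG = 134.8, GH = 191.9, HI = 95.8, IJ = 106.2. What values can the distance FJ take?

0 ≤ FJ ≤ 528.7

The maximum is all hops collinear in one direction: 134.8 + 191.9 + 95.8 + 106.2 = 528.7.
The longest hop is 191.9; the others sum to 336.8. Since 191.9 ≤ 336.8, the path can fold back on itself completely, so the minimum distance is 0.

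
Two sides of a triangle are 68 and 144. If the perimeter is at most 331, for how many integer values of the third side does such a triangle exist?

43

Triangle inequality: 76 < x < 212. Perimeter ≤ 331 gives x ≤ 331 − 68 − 144 = 119.
So 76 < x ≤ 119; integers 77 through 119: 43 values.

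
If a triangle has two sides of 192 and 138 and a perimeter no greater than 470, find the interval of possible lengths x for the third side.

Triangle inequality alone gives 54 < x < 330.
The perimeter condition gives x ≤ 470 − 192 − 138 = 140.
Intersecting the two: 54 < x ≤ 140.

54 < x ≤ 140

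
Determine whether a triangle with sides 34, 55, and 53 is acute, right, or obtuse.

Compare the square of the longest side to the sum of squares of the other two: 34² + 53² = 3965 > 3025 = 55².

acute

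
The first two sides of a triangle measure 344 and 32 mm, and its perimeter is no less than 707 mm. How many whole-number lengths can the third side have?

Triangle inequality: 312 < x < 376. Perimeter ≥ 707 gives x ≥ 707 − 344 − 32 = 331.
So 331 ≤ x < 376; integers 331 through 375: 45 values.

45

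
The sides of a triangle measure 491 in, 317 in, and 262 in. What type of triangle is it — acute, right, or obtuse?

obtuse

Compare the square of the longest side to the sum of squares of the other two: 262² + 317² = 169133 < 241081 = 491².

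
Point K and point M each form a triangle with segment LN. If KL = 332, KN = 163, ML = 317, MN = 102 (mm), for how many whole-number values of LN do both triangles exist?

From triangle KLN: 169 < LN < 495.
From triangle MLN: 215 < LN < 419.
Intersection: 215 < LN < 419, so integers 216 through 418: 203 values.

203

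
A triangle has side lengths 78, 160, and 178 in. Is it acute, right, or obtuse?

Compare the square of the longest side to the sum of squares of the other two: 78² + 160² = 31684 = 178².

right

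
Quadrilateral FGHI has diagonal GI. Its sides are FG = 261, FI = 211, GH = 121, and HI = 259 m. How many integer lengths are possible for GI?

241

From triangle FGI: 50 < GI < 472.
From triangle HGI: 138 < GI < 380.
Intersection: 138 < GI < 380, so integers 139 through 379: 241 values.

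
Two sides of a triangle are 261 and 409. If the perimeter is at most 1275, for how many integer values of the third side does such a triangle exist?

Triangle inequality: 148 < x < 670. Perimeter ≤ 1275 gives x ≤ 1275 − 261 − 409 = 605.
So 148 < x ≤ 605; integers 149 through 605: 457 values.

457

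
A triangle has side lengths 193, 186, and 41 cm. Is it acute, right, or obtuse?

Compare the square of the longest side to the sum of squares of the other two: 41² + 186² = 36277 < 37249 = 193².

obtuse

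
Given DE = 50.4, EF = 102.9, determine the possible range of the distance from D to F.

52.5 ≤ DF ≤ 153.3

By the triangle inequality, |50.4 − 102.9| ≤ DF ≤ 50.4 + 102.9.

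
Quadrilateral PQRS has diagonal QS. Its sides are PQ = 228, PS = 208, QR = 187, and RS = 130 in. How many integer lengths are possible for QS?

259

From triangle PQS: 20 < QS < 436.
From triangle RQS: 57 < QS < 317.
Intersection: 57 < QS < 317, so integers 58 through 316: 259 values.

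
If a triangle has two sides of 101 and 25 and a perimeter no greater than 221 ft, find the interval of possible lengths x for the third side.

Triangle inequality alone gives 76 < x < 126.
The perimeter condition gives x ≤ 221 − 101 − 25 = 95.
Intersecting the two: 76 < x ≤ 95.

76 < x ≤ 95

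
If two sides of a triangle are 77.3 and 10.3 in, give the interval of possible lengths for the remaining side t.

67.0 < t < 87.6

By the triangle inequality, t must be less than 77.3 + 10.3 = 87.6 and greater than |77.3 − 10.3| = 67.0.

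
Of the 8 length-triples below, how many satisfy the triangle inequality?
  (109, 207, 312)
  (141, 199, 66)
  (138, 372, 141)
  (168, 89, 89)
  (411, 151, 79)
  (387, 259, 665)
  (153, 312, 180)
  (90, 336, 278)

5

(109,207,312): 109+207 > 312 → valid
(66,141,199): 66+141 > 199 → valid
(138,141,372): 138+141 ≤ 372 → not valid
(89,89,168): 89+89 > 168 → valid
(79,151,411): 79+151 ≤ 411 → not valid
(259,387,665): 259+387 ≤ 665 → not valid
(153,180,312): 153+180 > 312 → valid
(90,278,336): 90+278 > 336 → valid
5 of the 8 triples form a triangle.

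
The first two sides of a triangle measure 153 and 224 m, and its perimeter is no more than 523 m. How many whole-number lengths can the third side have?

Triangle inequality: 71 < x < 377. Perimeter ≤ 523 gives x ≤ 523 − 153 − 224 = 146.
So 71 < x ≤ 146; integers 72 through 146: 75 values.

75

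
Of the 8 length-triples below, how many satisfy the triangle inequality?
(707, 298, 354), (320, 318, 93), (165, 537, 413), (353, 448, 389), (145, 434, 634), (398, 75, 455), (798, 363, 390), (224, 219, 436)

(298,354,707): 298+354 ≤ 707 → not valid
(93,318,320): 93+318 > 320 → valid
(165,413,537): 165+413 > 537 → valid
(353,389,448): 353+389 > 448 → valid
(145,434,634): 145+434 ≤ 634 → not valid
(75,398,455): 75+398 > 455 → valid
(363,390,798): 363+390 ≤ 798 → not valid
(219,224,436): 219+224 > 436 → valid
5 of the 8 triples form a triangle.

5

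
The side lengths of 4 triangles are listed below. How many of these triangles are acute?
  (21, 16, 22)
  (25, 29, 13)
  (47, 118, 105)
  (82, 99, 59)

(21,16,22): 16²+21² = 697 > 484 = 22² → acute
(25,29,13): 13²+25² = 794 < 841 = 29² → obtuse
(47,118,105): 47²+105² = 13234 < 13924 = 118² → obtuse
(82,99,59): 59²+82² = 10205 > 9801 = 99² → acute
2 of the 4 are acute.

2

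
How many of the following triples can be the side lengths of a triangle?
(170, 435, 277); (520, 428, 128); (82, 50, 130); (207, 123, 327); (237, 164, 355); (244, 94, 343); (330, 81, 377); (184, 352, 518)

7

(170,277,435): 170+277 > 435 → valid
(128,428,520): 128+428 > 520 → valid
(50,82,130): 50+82 > 130 → valid
(123,207,327): 123+207 > 327 → valid
(164,237,355): 164+237 > 355 → valid
(94,244,343): 94+244 ≤ 343 → not valid
(81,330,377): 81+330 > 377 → valid
(184,352,518): 184+352 > 518 → valid
7 of the 8 triples form a triangle.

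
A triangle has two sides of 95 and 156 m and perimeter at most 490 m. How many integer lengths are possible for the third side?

178

Triangle inequality: 61 < x < 251. Perimeter ≤ 490 gives x ≤ 490 − 95 − 156 = 239.
So 61 < x ≤ 239; integers 62 through 239: 178 values.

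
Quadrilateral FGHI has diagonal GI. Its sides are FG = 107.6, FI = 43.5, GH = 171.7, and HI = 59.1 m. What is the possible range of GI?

112.6 < GI < 151.1

From triangle FGI: |107.6 − 43.5| < GI < 107.6 + 43.5, i.e. 64.1 < GI < 151.1.
From triangle HGI: 112.6 < GI < 230.8.
Both must hold, so GI lies in the intersection.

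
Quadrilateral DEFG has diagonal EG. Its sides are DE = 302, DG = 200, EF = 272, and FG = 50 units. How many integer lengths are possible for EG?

99

From triangle DEG: 102 < EG < 502.
From triangle FEG: 222 < EG < 322.
Intersection: 222 < EG < 322, so integers 223 through 321: 99 values.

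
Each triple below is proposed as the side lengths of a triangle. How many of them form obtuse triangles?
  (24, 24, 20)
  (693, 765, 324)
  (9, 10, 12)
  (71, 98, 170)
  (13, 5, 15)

1

(24,24,20): 20²+24² = 976 > 576 = 24² → acute
(693,765,324): 324²+693² = 585225 = 765² → right
(9,10,12): 9²+10² = 181 > 144 = 12² → acute
(71,98,170): 71+98 ≤ 170, not a triangle
(13,5,15): 5²+13² = 194 < 225 = 15² → obtuse
1 of the 5 is obtuse.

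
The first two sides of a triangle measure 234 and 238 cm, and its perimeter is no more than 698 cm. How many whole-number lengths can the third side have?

222

Triangle inequality: 4 < x < 472. Perimeter ≤ 698 gives x ≤ 698 − 234 − 238 = 226.
So 4 < x ≤ 226; integers 5 through 226: 222 values.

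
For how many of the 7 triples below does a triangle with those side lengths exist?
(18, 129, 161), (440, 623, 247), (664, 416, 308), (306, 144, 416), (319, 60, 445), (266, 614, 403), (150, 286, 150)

5

(18,129,161): 18+129 ≤ 161 → not valid
(247,440,623): 247+440 > 623 → valid
(308,416,664): 308+416 > 664 → valid
(144,306,416): 144+306 > 416 → valid
(60,319,445): 60+319 ≤ 445 → not valid
(266,403,614): 266+403 > 614 → valid
(150,150,286): 150+150 > 286 → valid
5 of the 7 triples form a triangle.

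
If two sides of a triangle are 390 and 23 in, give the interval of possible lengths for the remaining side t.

367 < t < 413

By the triangle inequality, t must be less than 390 + 23 = 413 and greater than |390 − 23| = 367.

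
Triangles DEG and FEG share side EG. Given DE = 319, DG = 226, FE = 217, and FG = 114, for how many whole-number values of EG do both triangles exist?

227

From triangle DEG: 93 < EG < 545.
From triangle FEG: 103 < EG < 331.
Intersection: 103 < EG < 331, so integers 104 through 330: 227 values.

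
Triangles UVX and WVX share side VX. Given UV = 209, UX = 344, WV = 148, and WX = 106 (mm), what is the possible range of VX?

From triangle UVX: |209 − 344| < VX < 209 + 344, i.e. 135 < VX < 553.
From triangle WVX: 42 < VX < 254.
Both must hold, so VX lies in the intersection.

135 < VX < 254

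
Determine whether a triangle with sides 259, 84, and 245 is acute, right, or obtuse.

right

Compare the square of the longest side to the sum of squares of the other two: 84² + 245² = 67081 = 259².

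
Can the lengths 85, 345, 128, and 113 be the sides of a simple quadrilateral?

For a quadrilateral, each side must be shorter than the sum of the others.
Here the longest side is 345, but the remaining 3 sides sum to only 326.

No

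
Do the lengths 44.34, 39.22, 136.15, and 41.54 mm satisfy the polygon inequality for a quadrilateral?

For a quadrilateral, each side must be shorter than the sum of the others.
Here the longest side is 136.15, but the remaining 3 sides sum to only 125.10.

No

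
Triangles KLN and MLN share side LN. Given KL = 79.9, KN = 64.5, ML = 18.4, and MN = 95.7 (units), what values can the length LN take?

From triangle KLN: |79.9 − 64.5| < LN < 79.9 + 64.5, i.e. 15.4 < LN < 144.4.
From triangle MLN: 77.3 < LN < 114.1.
Both must hold, so LN lies in the intersection.

77.3 < LN < 114.1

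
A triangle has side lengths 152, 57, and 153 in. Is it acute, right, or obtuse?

Compare the square of the longest side to the sum of squares of the other two: 57² + 152² = 26353 > 23409 = 153².

acute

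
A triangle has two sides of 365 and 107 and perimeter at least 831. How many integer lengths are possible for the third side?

Triangle inequality: 258 < x < 472. Perimeter ≥ 831 gives x ≥ 831 − 365 − 107 = 359.
So 359 ≤ x < 472; integers 359 through 471: 113 values.

113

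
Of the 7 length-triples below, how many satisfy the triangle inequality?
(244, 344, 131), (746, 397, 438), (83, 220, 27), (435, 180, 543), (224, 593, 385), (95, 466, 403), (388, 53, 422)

6

(131,244,344): 131+244 > 344 → valid
(397,438,746): 397+438 > 746 → valid
(27,83,220): 27+83 ≤ 220 → not valid
(180,435,543): 180+435 > 543 → valid
(224,385,593): 224+385 > 593 → valid
(95,403,466): 95+403 > 466 → valid
(53,388,422): 53+388 > 422 → valid
6 of the 7 triples form a triangle.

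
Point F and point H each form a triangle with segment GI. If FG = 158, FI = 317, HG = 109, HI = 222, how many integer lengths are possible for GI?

171

From triangle FGI: 159 < GI < 475.
From triangle HGI: 113 < GI < 331.
Intersection: 159 < GI < 331, so integers 160 through 330: 171 values.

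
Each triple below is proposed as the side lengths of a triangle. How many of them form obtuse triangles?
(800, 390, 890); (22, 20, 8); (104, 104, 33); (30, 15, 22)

(800,390,890): 390²+800² = 792100 = 890² → right
(22,20,8): 8²+20² = 464 < 484 = 22² → obtuse
(104,104,33): 33²+104² = 11905 > 10816 = 104² → acute
(30,15,22): 15²+22² = 709 < 900 = 30² → obtuse
2 of the 4 are obtuse.

2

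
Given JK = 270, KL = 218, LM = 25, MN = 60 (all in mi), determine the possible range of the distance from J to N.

0 ≤ JN ≤ 573 mi

The maximum is all hops collinear in one direction: 270 + 218 + 25 + 60 = 573.
The longest hop is 270; the others sum to 303. Since 270 ≤ 303, the path can fold back on itself completely, so the minimum distance is 0.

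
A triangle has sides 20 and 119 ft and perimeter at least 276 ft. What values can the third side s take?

137 ≤ s < 139 ft

Triangle inequality alone gives 99 < s < 139.
The perimeter condition gives s ≥ 276 − 20 − 119 = 137.
Intersecting the two: 137 ≤ s < 139.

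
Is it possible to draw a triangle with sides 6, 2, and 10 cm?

The longest side is 10, but the other two sum to only 8.
8 < 10, so the triangle inequality fails.

No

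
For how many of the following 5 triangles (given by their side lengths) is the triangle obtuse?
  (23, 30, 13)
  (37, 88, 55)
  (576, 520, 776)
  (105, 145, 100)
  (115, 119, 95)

(23,30,13): 13²+23² = 698 < 900 = 30² → obtuse
(37,88,55): 37²+55² = 4394 < 7744 = 88² → obtuse
(576,520,776): 520²+576² = 602176 = 776² → right
(105,145,100): 100²+105² = 21025 = 145² → right
(115,119,95): 95²+115² = 22250 > 14161 = 119² → acute
2 of the 5 are obtuse.

2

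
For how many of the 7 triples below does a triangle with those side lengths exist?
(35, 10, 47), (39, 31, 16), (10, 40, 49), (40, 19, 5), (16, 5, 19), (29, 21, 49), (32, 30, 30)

5

(10,35,47): 10+35 ≤ 47 → not valid
(16,31,39): 16+31 > 39 → valid
(10,40,49): 10+40 > 49 → valid
(5,19,40): 5+19 ≤ 40 → not valid
(5,16,19): 5+16 > 19 → valid
(21,29,49): 21+29 > 49 → valid
(30,30,32): 30+30 > 32 → valid
5 of the 7 triples form a triangle.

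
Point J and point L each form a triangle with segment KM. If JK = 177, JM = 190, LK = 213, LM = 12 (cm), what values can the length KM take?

201 < KM < 225

From triangle JKM: |177 − 190| < KM < 177 + 190, i.e. 13 < KM < 367.
From triangle LKM: 201 < KM < 225.
Both must hold, so KM lies in the intersection.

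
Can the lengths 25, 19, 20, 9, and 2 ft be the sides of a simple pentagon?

Yes

A pentagon exists iff every side is shorter than the sum of the others — equivalently, the longest side is less than the sum of the rest.
Longest side 25 < 50 (sum of the remaining 4), so yes.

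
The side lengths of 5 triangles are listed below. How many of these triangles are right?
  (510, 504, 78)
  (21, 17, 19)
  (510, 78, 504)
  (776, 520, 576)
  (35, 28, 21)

(510,504,78): 78²+504² = 260100 = 510² → right
(21,17,19): 17²+19² = 650 > 441 = 21² → acute
(510,78,504): 78²+504² = 260100 = 510² → right
(776,520,576): 520²+576² = 602176 = 776² → right
(35,28,21): 21²+28² = 1225 = 35² → right
4 of the 5 are right.

4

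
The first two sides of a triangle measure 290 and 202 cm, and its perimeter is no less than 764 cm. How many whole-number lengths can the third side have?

220

Triangle inequality: 88 < x < 492. Perimeter ≥ 764 gives x ≥ 764 − 290 − 202 = 272.
So 272 ≤ x < 492; integers 272 through 491: 220 values.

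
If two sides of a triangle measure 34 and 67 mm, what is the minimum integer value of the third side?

34

The third side must be strictly greater than |34 − 67| = 33.
The smallest integer above 33 is 34.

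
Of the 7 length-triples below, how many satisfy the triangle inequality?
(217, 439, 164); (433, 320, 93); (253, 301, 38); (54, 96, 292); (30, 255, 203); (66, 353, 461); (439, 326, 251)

(164,217,439): 164+217 ≤ 439 → not valid
(93,320,433): 93+320 ≤ 433 → not valid
(38,253,301): 38+253 ≤ 301 → not valid
(54,96,292): 54+96 ≤ 292 → not valid
(30,203,255): 30+203 ≤ 255 → not valid
(66,353,461): 66+353 ≤ 461 → not valid
(251,326,439): 251+326 > 439 → valid
1 of the 7 triples forms a triangle.

1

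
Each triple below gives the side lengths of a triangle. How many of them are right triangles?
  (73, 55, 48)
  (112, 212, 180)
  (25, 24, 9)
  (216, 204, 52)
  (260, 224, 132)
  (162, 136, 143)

(73,55,48): 48²+55² = 5329 = 73² → right
(112,212,180): 112²+180² = 44944 = 212² → right
(25,24,9): 9²+24² = 657 > 625 = 25² → acute
(216,204,52): 52²+204² = 44320 < 46656 = 216² → obtuse
(260,224,132): 132²+224² = 67600 = 260² → right
(162,136,143): 136²+143² = 38945 > 26244 = 162² → acute
3 of the 6 are right.

3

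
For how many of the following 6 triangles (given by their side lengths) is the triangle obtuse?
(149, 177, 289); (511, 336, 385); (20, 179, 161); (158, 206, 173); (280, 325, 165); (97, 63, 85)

(149,177,289): 149²+177² = 53530 < 83521 = 289² → obtuse
(511,336,385): 336²+385² = 261121 = 511² → right
(20,179,161): 20²+161² = 26321 < 32041 = 179² → obtuse
(158,206,173): 158²+173² = 54893 > 42436 = 206² → acute
(280,325,165): 165²+280² = 105625 = 325² → right
(97,63,85): 63²+85² = 11194 > 9409 = 97² → acute
2 of the 6 are obtuse.

2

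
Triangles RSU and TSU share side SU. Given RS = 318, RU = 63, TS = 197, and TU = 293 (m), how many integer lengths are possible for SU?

From triangle RSU: 255 < SU < 381.
From triangle TSU: 96 < SU < 490.
Intersection: 255 < SU < 381, so integers 256 through 380: 125 values.

125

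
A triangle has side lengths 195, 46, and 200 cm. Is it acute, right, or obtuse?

Compare the square of the longest side to the sum of squares of the other two: 46² + 195² = 40141 > 40000 = 200².

acute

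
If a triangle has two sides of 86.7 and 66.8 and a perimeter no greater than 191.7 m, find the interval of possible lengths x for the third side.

Triangle inequality alone gives 19.9 < x < 153.5.
The perimeter condition gives x ≤ 191.7 − 86.7 − 66.8 = 38.2.
Intersecting the two: 19.9 < x ≤ 38.2.

19.9 < x ≤ 38.2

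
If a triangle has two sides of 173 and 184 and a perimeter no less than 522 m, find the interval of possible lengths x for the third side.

165 ≤ x < 357

Triangle inequality alone gives 11 < x < 357.
The perimeter condition gives x ≥ 522 − 173 − 184 = 165.
Intersecting the two: 165 ≤ x < 357.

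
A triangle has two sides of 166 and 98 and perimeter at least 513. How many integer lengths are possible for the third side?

15

Triangle inequality: 68 < x < 264. Perimeter ≥ 513 gives x ≥ 513 − 166 − 98 = 249.
So 249 ≤ x < 264; integers 249 through 263: 15 values.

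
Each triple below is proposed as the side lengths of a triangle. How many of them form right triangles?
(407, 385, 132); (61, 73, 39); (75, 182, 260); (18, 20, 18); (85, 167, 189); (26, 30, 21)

(407,385,132): 132²+385² = 165649 = 407² → right
(61,73,39): 39²+61² = 5242 < 5329 = 73² → obtuse
(75,182,260): 75+182 ≤ 260, not a triangle
(18,20,18): 18²+18² = 648 > 400 = 20² → acute
(85,167,189): 85²+167² = 35114 < 35721 = 189² → obtuse
(26,30,21): 21²+26² = 1117 > 900 = 30² → acute
1 of the 6 is right.

1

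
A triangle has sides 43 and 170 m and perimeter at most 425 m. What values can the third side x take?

Triangle inequality alone gives 127 < x < 213.
The perimeter condition gives x ≤ 425 − 43 − 170 = 212.
Intersecting the two: 127 < x ≤ 212.

127 < x ≤ 212 m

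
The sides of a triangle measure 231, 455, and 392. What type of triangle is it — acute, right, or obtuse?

right

Compare the square of the longest side to the sum of squares of the other two: 231² + 392² = 207025 = 455².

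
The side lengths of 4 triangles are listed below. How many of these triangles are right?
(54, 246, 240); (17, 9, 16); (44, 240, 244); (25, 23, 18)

2

(54,246,240): 54²+240² = 60516 = 246² → right
(17,9,16): 9²+16² = 337 > 289 = 17² → acute
(44,240,244): 44²+240² = 59536 = 244² → right
(25,23,18): 18²+23² = 853 > 625 = 25² → acute
2 of the 4 are right.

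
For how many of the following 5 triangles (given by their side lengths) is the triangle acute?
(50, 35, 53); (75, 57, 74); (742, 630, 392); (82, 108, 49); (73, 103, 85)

3

(50,35,53): 35²+50² = 3725 > 2809 = 53² → acute
(75,57,74): 57²+74² = 8725 > 5625 = 75² → acute
(742,630,392): 392²+630² = 550564 = 742² → right
(82,108,49): 49²+82² = 9125 < 11664 = 108² → obtuse
(73,103,85): 73²+85² = 12554 > 10609 = 103² → acute
3 of the 5 are acute.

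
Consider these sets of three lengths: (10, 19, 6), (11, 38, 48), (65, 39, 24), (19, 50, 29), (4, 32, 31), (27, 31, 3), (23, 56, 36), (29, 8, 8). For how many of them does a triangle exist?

3

(6,10,19): 6+10 ≤ 19 → not valid
(11,38,48): 11+38 > 48 → valid
(24,39,65): 24+39 ≤ 65 → not valid
(19,29,50): 19+29 ≤ 50 → not valid
(4,31,32): 4+31 > 32 → valid
(3,27,31): 3+27 ≤ 31 → not valid
(23,36,56): 23+36 > 56 → valid
(8,8,29): 8+8 ≤ 29 → not valid
3 of the 8 triples form a triangle.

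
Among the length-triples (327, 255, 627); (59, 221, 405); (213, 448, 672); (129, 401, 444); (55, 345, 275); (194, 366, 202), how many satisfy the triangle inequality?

(255,327,627): 255+327 ≤ 627 → not valid
(59,221,405): 59+221 ≤ 405 → not valid
(213,448,672): 213+448 ≤ 672 → not valid
(129,401,444): 129+401 > 444 → valid
(55,275,345): 55+275 ≤ 345 → not valid
(194,202,366): 194+202 > 366 → valid
2 of the 6 triples form a triangle.

2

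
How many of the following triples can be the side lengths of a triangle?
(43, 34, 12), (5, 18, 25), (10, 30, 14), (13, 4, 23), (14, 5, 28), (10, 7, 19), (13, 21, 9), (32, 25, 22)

3

(12,34,43): 12+34 > 43 → valid
(5,18,25): 5+18 ≤ 25 → not valid
(10,14,30): 10+14 ≤ 30 → not valid
(4,13,23): 4+13 ≤ 23 → not valid
(5,14,28): 5+14 ≤ 28 → not valid
(7,10,19): 7+10 ≤ 19 → not valid
(9,13,21): 9+13 > 21 → valid
(22,25,32): 22+25 > 32 → valid
3 of the 8 triples form a triangle.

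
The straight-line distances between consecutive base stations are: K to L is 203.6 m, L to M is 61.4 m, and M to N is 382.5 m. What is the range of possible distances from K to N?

The maximum is all hops collinear in one direction: 203.6 + 61.4 + 382.5 = 647.5.
The longest hop is 382.5; the others sum to 265.0. Folding the others back against it leaves at least 382.5 − 265.0 = 117.5.

117.5 ≤ KN ≤ 647.5 m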